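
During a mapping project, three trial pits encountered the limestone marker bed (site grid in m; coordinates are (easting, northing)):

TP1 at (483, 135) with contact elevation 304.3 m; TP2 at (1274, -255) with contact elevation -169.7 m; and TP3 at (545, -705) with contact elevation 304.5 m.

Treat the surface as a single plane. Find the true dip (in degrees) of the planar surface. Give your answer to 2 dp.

Let the plane be z = a·E + b·N + c.
TP2−TP1: 791a − 390b = −474;  TP3−TP1: 62a − 840b = 0.2.
Solving gives a = −0.62199, b = −0.04615.
Gradient magnitude |∇z| = √(a² + b²) = √(0.38688 + 0.00213) = 0.62370.
True dip = arctan(0.62370) = 31.95°, dipping toward E (azimuth ≈ 086°).

31.95°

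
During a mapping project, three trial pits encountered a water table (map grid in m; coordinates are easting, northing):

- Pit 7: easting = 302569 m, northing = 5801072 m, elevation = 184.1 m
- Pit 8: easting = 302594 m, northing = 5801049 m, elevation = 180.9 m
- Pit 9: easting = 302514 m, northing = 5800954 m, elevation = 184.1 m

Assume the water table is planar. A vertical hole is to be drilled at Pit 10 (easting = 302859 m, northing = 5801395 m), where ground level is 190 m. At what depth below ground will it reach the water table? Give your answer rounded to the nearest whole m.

Let the plane be z = a·easting + b·northing + c.
Pit 8−Pit 7: 25a − 23b = −3.2;  Pit 9−Pit 7: −55a − 118b = 0.
Solving gives a = −0.08958482, b = 0.04175563.
Then c = 184.1 − a·302569 − b·5801072 = −214937.75.
At (302859, 5801395): z_contact = −27131.6 + 242240.9 − 214937.75 = 171.6 m.
Depth below ground = 190 − 171.6 = 18 m.

18 m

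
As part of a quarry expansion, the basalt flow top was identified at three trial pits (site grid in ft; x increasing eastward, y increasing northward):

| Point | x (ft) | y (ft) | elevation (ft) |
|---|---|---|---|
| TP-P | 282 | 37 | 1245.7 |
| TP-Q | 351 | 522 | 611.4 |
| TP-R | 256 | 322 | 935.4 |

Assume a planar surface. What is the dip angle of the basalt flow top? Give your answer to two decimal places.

56.36°

Let the plane be z = a·x + b·y + c.
TP-Q−TP-P: 69a + 485b = −634.3;  TP-R−TP-P: −26a + 285b = −310.3.
Solving gives a = −0.93819, b = −1.17436.
Gradient magnitude |∇z| = √(a² + b²) = √(0.88020 + 1.37912) = 1.50310.
True dip = arctan(1.50310) = 56.36°, dipping toward NE (azimuth ≈ 039°).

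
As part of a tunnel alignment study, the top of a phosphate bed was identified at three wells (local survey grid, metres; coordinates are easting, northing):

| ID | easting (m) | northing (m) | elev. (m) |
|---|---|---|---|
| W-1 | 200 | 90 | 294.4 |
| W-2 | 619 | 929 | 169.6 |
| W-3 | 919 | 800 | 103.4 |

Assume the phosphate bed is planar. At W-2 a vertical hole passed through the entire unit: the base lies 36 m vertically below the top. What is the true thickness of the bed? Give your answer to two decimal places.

35.03 m

Let the plane be z = a·easting + b·northing + c.
W-2−W-1: 419a + 839b = −124.8;  W-3−W-1: 719a + 710b = −191.
Solving gives a = −0.23431, b = −0.03173.
|∇z| = √(a²+b²) = 0.23645, so dip δ = arctan(0.23645) = 13.30°.
True thickness = vertical thickness × cos δ = 36 × cos 13.30° = 35.03 m.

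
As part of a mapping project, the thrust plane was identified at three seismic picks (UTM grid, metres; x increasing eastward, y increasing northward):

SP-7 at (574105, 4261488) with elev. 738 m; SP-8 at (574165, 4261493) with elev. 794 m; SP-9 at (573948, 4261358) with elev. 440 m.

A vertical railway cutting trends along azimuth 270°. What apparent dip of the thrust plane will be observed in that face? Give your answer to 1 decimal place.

39.5°

Two edge vectors: SP-7→SP-8 = (60, 5, 56), SP-7→SP-9 = (-157, -130, -298).
Normal n = (SP-7→SP-8) × (SP-7→SP-9) = (5790, 9088, -7015).
So ∂z/∂x = −n_x/n_z = 0.82537 and ∂z/∂y = −n_y/n_z = 1.29551.
Unit vector along 270° is (sin 270°, cos 270°) = (-1.0000, -0.0000).
Slope in that direction = a·(-1.0000) + b·(-0.0000) = −0.82537.
Apparent dip = arctan|0.82537| = 39.5° (true dip is 56.9°, so apparent ≤ true as expected).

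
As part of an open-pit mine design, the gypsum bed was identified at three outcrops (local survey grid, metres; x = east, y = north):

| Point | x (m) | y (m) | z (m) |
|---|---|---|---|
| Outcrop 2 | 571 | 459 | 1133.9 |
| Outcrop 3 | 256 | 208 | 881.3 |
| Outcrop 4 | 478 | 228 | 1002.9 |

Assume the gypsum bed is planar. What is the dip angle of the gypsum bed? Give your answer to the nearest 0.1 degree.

32.1°

Let the plane be z = a·x + b·y + c.
Outcrop 3−Outcrop 2: −315a − 251b = −252.6;  Outcrop 4−Outcrop 2: −93a − 231b = −131.
Solving gives a = 0.51535, b = 0.35962.
Gradient magnitude |∇z| = √(a² + b²) = √(0.26559 + 0.12933) = 0.62842.
True dip = arctan(0.62842) = 32.1°, dipping toward SW (azimuth ≈ 235°).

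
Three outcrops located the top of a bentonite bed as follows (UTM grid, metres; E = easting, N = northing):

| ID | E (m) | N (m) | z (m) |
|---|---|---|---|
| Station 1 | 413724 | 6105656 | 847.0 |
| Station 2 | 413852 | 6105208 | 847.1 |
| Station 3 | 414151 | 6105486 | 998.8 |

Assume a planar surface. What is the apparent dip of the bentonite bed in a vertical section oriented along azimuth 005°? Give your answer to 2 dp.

8.47°

Two edge vectors: Station 1→Station 2 = (128, -448, 0.1), Station 1→Station 3 = (427, -170, 151.8).
Normal n = (Station 1→Station 2) × (Station 1→Station 3) = (-67989.4, -19387.7, 169536).
So ∂z/∂E = −n_x/n_z = 0.40103 and ∂z/∂N = −n_y/n_z = 0.11436.
Unit vector along 005° is (sin 5°, cos 5°) = (0.0872, 0.9962).
Slope in that direction = a·(0.0872) + b·(0.9962) = 0.14887.
Apparent dip = arctan|0.14887| = 8.47° (true dip is 22.6°, so apparent ≤ true as expected).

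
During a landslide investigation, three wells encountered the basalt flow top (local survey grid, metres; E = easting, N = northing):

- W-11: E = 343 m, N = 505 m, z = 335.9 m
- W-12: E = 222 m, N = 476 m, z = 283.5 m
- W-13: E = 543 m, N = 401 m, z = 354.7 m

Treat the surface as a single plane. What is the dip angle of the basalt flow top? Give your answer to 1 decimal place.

Let the plane be z = a·E + b·N + c.
W-12−W-11: −121a − 29b = −52.4;  W-13−W-11: 200a − 104b = 18.8.
Solving gives a = 0.32609, b = 0.44632.
Gradient magnitude |∇z| = √(a² + b²) = √(0.10633 + 0.19920) = 0.55275.
True dip = arctan(0.55275) = 28.9°, dipping toward SW (azimuth ≈ 216°).

28.9°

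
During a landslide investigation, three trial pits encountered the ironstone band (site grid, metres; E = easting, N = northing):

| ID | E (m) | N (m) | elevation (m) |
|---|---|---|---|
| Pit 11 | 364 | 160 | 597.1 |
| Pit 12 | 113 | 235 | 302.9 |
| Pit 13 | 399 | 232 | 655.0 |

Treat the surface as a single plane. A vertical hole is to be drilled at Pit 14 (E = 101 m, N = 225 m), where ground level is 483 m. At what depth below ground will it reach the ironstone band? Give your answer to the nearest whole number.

Two edge vectors: Pit 11→Pit 12 = (-251, 75, -294.2), Pit 11→Pit 13 = (35, 72, 57.9).
Normal n = (Pit 11→Pit 12) × (Pit 11→Pit 13) = (25524.9, 4235.9, -20697).
So ∂z/∂E = −n_x/n_z = 1.23327 and ∂z/∂N = −n_y/n_z = 0.20466.
Intercept c from Pit 11: 597.1 − 448.91 − 32.75 = 115.45.
At (101, 225): z_contact = 124.6 + 46.0 + 115.45 = 286.1 m.
Depth below ground = 483 − 286.1 = 197 m.

197 m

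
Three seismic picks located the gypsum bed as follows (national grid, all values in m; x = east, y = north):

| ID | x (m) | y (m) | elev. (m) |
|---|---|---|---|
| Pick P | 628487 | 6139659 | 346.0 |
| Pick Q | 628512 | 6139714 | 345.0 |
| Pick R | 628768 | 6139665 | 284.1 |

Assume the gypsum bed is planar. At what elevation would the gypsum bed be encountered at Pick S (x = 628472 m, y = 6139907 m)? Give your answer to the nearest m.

Let the plane be z = a·x + b·y + c.
Pick Q−Pick P: 25a + 55b = −1;  Pick R−Pick P: 281a + 6b = −61.9.
Solving gives a = −0.22205162, b = 0.08275074.
Then c = 346 − a·628487 − b·6139659 = −368158.74.
At (628472, 6139907): z = −139553.2 + 508081.8 − 368158.74 = 369.9 m.

370 m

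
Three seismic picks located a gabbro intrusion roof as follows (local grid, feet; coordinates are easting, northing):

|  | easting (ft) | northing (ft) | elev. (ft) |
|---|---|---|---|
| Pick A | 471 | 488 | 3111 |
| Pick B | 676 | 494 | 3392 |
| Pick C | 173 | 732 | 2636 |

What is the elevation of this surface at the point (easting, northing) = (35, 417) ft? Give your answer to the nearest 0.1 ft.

Two edge vectors: Pick A→Pick B = (205, 6, 281), Pick A→Pick C = (-298, 244, -475).
Normal n = (Pick A→Pick B) × (Pick A→Pick C) = (-71414, 13637, 51808).
So ∂z/∂easting = −n_x/n_z = 1.37844 and ∂z/∂northing = −n_y/n_z = −0.26322.
Intercept c from Pick A: 3111 − 649.24 + 128.45 = 2590.21.
At (35, 417): z = 48.2 − 109.8 + 2590.21 = 2528.7 ft.

2528.7 ft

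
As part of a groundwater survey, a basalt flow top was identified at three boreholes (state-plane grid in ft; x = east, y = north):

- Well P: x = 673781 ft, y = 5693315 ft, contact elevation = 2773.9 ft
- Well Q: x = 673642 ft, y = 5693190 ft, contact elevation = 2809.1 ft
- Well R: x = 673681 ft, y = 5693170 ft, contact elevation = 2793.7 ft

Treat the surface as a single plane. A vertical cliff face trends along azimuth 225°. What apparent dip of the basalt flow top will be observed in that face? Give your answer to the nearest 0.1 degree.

Two edge vectors: Well P→Well Q = (-139, -125, 35.2), Well P→Well R = (-100, -145, 19.8).
Normal n = (Well P→Well Q) × (Well P→Well R) = (2629, -767.8, 7655).
So ∂z/∂x = −n_x/n_z = −0.34344 and ∂z/∂y = −n_y/n_z = 0.10030.
Unit vector along 225° is (sin 225°, cos 225°) = (-0.7071, -0.7071).
Slope in that direction = a·(-0.7071) + b·(-0.7071) = 0.17192.
Apparent dip = arctan|0.17192| = 9.8° (true dip is 19.7°, so apparent ≤ true as expected).

9.8°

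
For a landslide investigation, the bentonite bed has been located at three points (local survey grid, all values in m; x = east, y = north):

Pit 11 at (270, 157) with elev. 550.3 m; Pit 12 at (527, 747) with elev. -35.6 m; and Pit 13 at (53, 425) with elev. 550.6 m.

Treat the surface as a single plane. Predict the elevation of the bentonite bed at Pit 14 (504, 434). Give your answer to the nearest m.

Two edge vectors: Pit 11→Pit 12 = (257, 590, -585.9), Pit 11→Pit 13 = (-217, 268, 0.3).
Normal n = (Pit 11→Pit 12) × (Pit 11→Pit 13) = (157198.2, 127063.2, 196906).
So ∂z/∂x = −n_x/n_z = −0.79834 and ∂z/∂y = −n_y/n_z = −0.64530.
Intercept c from Pit 11: 550.3 + 215.55 + 101.31 = 867.16.
At (504, 434): z = −402.4 − 280.1 + 867.16 = 184.7 m.

185 m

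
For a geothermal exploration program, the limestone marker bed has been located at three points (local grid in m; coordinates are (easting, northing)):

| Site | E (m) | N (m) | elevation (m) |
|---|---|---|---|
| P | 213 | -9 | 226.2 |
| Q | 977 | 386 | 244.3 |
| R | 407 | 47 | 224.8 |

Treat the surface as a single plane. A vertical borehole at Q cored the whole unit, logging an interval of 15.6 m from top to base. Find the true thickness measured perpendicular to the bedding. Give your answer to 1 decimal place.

15.4 m

Let the plane be z = a·E + b·N + c.
Q−P: 764a + 395b = 18.1;  R−P: 194a + 56b = −1.4.
Solving gives a = −0.04629, b = 0.13535.
|∇z| = √(a²+b²) = 0.14304, so dip δ = arctan(0.14304) = 8.14°.
True thickness = vertical thickness × cos δ = 15.6 × cos 8.14° = 15.4 m.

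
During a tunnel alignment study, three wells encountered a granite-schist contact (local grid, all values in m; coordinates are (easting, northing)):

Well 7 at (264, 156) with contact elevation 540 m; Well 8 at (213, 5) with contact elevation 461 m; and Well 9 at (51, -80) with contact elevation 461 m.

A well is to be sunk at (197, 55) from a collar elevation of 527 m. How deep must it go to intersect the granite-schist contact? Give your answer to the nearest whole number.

29 m

Let the plane be z = a·E + b·N + c.
Well 8−Well 7: −51a − 151b = −79;  Well 9−Well 7: −213a − 236b = −79.
Solving gives a = −0.33363, b = 0.63586.
Then c = 540 − a·264 − b·156 = 528.88.
At (197, 55): z_contact = −65.7 + 35.0 + 528.88 = 498.1 m.
Depth below ground = 527 − 498.1 = 29 m.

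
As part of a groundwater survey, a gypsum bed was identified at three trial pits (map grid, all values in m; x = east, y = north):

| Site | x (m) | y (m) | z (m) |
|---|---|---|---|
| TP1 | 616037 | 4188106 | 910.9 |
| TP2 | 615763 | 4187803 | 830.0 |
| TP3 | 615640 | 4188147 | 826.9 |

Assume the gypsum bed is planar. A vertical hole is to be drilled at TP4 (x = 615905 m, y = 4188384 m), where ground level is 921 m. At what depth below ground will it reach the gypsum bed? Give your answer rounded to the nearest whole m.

Two edge vectors: TP1→TP2 = (-274, -303, -80.9), TP1→TP3 = (-397, 41, -84).
Normal n = (TP1→TP2) × (TP1→TP3) = (28768.9, 9101.3, -131525).
So ∂z/∂x = −n_x/n_z = 0.21873332 and ∂z/∂y = −n_y/n_z = 0.06919825.
Intercept c from TP1: 910.9 − 134747.82 − 289809.61 = −423646.53.
At (615905, 4188384): z_contact = 134718.9 + 289828.8 − 423646.53 = 901.3 m.
Depth below ground = 921 − 901.3 = 20 m.

20 m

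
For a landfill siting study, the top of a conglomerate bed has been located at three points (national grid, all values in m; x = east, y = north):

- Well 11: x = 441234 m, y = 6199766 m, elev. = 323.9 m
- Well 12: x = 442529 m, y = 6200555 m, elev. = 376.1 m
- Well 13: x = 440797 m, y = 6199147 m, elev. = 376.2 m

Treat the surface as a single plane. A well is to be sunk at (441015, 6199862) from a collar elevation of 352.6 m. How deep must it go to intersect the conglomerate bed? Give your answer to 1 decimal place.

83.0 m

Let the plane be z = a·x + b·y + c.
Well 12−Well 11: 1295a + 789b = 52.2;  Well 13−Well 11: −437a − 619b = 52.3.
Solving gives a = 0.161065165, b = −0.198199478.
Then c = 323.9 − a·441234 − b·6199766 = 1158046.86.
At (441015, 6199862): z_contact = 71032.15 − 1228809.41 + 1158046.86 = 269.60 m.
Depth below ground = 352.6 − 269.60 = 83.0 m.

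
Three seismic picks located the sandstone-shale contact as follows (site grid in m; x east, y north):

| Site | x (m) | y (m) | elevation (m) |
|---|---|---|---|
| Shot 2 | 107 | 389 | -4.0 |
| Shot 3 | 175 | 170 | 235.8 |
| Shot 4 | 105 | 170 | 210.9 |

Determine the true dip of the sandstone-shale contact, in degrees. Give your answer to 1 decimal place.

46.3°

Let the plane be z = a·x + b·y + c.
Shot 3−Shot 2: 68a − 219b = 239.8;  Shot 4−Shot 2: −2a − 219b = 214.9.
Solving gives a = 0.35571, b = −0.98453.
Gradient magnitude |∇z| = √(a² + b²) = √(0.12653 + 0.96929) = 1.04682.
True dip = arctan(1.04682) = 46.3°, dipping toward NNW (azimuth ≈ 340°).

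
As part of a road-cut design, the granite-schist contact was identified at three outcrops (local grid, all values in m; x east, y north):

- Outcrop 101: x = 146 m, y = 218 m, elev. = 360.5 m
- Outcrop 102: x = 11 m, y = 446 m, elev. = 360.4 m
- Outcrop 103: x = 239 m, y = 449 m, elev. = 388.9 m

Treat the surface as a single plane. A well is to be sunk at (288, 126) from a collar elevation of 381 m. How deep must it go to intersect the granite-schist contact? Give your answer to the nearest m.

Let the plane be z = a·x + b·y + c.
Outcrop 102−Outcrop 101: −135a + 228b = −0.1;  Outcrop 103−Outcrop 101: 93a + 231b = 28.4.
Solving gives a = 0.12404, b = 0.07301.
Then c = 360.5 − a·146 − b·218 = 326.47.
At (288, 126): z_contact = 35.7 + 9.2 + 326.47 = 371.4 m.
Depth below ground = 381 − 371.4 = 10 m.

10 m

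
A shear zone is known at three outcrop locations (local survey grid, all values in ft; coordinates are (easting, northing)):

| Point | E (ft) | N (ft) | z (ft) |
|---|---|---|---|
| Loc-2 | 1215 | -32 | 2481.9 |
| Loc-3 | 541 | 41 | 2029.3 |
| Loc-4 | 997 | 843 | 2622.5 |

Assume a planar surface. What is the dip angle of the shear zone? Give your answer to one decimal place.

Let the plane be z = a·E + b·N + c.
Loc-3−Loc-2: −674a + 73b = −452.6;  Loc-4−Loc-2: −218a + 875b = 140.6.
Solving gives a = 0.70802, b = 0.33708.
Gradient magnitude |∇z| = √(a² + b²) = √(0.50130 + 0.11363) = 0.78417.
True dip = arctan(0.78417) = 38.1°, dipping toward WSW (azimuth ≈ 245°).

38.1°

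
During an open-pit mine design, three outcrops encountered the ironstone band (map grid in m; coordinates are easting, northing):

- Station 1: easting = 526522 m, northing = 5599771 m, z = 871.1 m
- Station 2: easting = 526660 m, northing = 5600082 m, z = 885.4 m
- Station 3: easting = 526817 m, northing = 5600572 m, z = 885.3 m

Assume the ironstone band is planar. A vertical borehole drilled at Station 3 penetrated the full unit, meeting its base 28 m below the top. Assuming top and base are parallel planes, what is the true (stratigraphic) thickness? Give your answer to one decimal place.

Let the plane be z = a·easting + b·northing + c.
Station 2−Station 1: 138a + 311b = 14.3;  Station 3−Station 1: 295a + 801b = 14.2.
Solving gives a = 0.37451, b = −0.12020.
|∇z| = √(a²+b²) = 0.39332, so dip δ = arctan(0.39332) = 21.47°.
True thickness = vertical thickness × cos δ = 28 × cos 21.47° = 26.1 m.

26.1 m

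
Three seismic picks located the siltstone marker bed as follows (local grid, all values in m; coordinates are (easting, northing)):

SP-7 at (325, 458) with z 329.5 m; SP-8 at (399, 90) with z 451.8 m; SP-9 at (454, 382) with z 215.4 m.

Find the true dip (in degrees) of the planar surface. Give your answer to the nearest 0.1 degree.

53.6°

Let the plane be z = a·E + b·N + c.
SP-8−SP-7: 74a − 368b = 122.3;  SP-9−SP-7: 129a − 76b = −114.1.
Solving gives a = −1.22547, b = −0.57876.
Gradient magnitude |∇z| = √(a² + b²) = √(1.50178 + 0.33497) = 1.35527.
True dip = arctan(1.35527) = 53.6°, dipping toward ENE (azimuth ≈ 065°).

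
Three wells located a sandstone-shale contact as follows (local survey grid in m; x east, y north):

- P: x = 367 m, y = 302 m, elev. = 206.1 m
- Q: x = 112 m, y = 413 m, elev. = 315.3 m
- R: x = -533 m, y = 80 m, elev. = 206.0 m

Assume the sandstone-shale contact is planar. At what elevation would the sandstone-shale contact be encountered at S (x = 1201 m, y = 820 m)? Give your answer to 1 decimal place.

402.3 m

Let the plane be z = a·x + b·y + c.
Q−P: −255a + 111b = 109.2;  R−P: −900a − 222b = −0.1.
Solving gives a = −0.154823, b = 0.628110.
Then c = 206.1 − a·367 − b·302 = 73.23.
At (1201, 820): z = −185.9 + 515.1 + 73.23 = 402.3 m.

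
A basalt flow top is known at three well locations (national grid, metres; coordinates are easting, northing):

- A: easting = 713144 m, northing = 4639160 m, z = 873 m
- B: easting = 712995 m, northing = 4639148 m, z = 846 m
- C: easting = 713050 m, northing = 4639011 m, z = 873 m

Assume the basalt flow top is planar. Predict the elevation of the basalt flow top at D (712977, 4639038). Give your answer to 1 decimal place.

Let the plane be z = a·easting + b·northing + c.
B−A: −149a − 12b = −27;  C−A: −94a − 149b = 0.
Solving gives a = 0.190907797, b = −0.120438476.
Then c = 873 − a·713144 − b·4639160 = 423461.61.
At (712977, 4639038): z = 136112.9 − 558718.7 + 423461.61 = 855.8 m.

855.8 m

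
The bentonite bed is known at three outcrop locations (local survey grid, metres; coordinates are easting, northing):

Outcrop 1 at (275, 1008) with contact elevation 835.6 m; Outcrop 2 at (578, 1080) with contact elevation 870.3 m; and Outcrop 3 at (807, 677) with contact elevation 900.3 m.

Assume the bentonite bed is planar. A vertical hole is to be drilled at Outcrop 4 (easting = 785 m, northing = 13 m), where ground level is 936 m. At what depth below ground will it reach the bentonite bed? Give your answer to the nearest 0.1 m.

Two edge vectors: Outcrop 1→Outcrop 2 = (303, 72, 34.7), Outcrop 1→Outcrop 3 = (532, -331, 64.7).
Normal n = (Outcrop 1→Outcrop 2) × (Outcrop 1→Outcrop 3) = (16144.1, -1143.7, -138597).
So ∂z/∂easting = −n_x/n_z = 0.116482 and ∂z/∂northing = −n_y/n_z = −0.008252.
Intercept c from Outcrop 1: 835.6 − 32.03 + 8.32 = 811.89.
At (785, 13): z_contact = 91.44 − 0.11 + 811.89 = 903.22 m.
Depth below ground = 936 − 903.22 = 32.8 m.

32.8 m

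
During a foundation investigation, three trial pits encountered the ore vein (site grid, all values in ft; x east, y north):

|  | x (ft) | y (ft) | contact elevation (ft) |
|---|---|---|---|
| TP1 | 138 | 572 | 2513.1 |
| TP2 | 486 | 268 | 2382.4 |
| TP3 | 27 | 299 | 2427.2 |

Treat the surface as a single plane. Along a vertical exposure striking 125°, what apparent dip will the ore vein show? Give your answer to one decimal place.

Two edge vectors: TP1→TP2 = (348, -304, -130.7), TP1→TP3 = (-111, -273, -85.9).
Normal n = (TP1→TP2) × (TP1→TP3) = (-9567.5, 44400.9, -128748).
So ∂z/∂x = −n_x/n_z = −0.07431 and ∂z/∂y = −n_y/n_z = 0.34487.
Unit vector along 125° is (sin 125°, cos 125°) = (0.8192, -0.5736).
Slope in that direction = a·(0.8192) + b·(-0.5736) = −0.25868.
Apparent dip = arctan|0.25868| = 14.5° (true dip is 19.4°, so apparent ≤ true as expected).

14.5°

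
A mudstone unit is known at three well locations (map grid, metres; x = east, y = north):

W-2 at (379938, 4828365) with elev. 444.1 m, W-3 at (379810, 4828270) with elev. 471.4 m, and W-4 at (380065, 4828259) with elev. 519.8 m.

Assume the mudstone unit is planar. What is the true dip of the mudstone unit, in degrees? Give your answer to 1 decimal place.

28.4°

Two edge vectors: W-2→W-3 = (-128, -95, 27.3), W-2→W-4 = (127, -106, 75.7).
Normal n = (W-2→W-3) × (W-2→W-4) = (-4297.7, 13156.7, 25633).
So ∂z/∂x = −n_x/n_z = 0.16766 and ∂z/∂y = −n_y/n_z = −0.51327.
Gradient magnitude |∇z| = √(a² + b²) = √(0.02811 + 0.26345) = 0.53996.
True dip = arctan(0.53996) = 28.4°, dipping toward NNW (azimuth ≈ 342°).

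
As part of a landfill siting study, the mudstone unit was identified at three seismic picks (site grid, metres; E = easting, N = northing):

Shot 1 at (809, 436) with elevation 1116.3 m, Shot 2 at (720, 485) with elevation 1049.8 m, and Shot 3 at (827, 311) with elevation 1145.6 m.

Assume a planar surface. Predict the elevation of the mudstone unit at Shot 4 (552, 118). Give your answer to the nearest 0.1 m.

Let the plane be z = a·E + b·N + c.
Shot 2−Shot 1: −89a + 49b = −66.5;  Shot 3−Shot 1: 18a − 125b = 29.3.
Solving gives a = 0.67137, b = −0.13772.
Then c = 1116.3 − a·809 − b·436 = 633.21.
At (552, 118): z = 370.6 − 16.3 + 633.21 = 987.6 m.

987.6 m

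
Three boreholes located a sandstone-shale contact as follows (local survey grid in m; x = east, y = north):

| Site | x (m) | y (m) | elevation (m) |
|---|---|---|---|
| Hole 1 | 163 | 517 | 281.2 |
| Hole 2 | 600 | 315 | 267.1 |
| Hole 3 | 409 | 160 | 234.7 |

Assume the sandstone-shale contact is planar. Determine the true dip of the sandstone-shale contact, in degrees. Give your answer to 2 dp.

9.30°

Two edge vectors: Hole 1→Hole 2 = (437, -202, -14.1), Hole 1→Hole 3 = (246, -357, -46.5).
Normal n = (Hole 1→Hole 2) × (Hole 1→Hole 3) = (4359.3, 16851.9, -106317).
So ∂z/∂x = −n_x/n_z = 0.04100 and ∂z/∂y = −n_y/n_z = 0.15851.
Gradient magnitude |∇z| = √(a² + b²) = √(0.00168 + 0.02512) = 0.16372.
True dip = arctan(0.16372) = 9.30°, dipping toward SSW (azimuth ≈ 195°).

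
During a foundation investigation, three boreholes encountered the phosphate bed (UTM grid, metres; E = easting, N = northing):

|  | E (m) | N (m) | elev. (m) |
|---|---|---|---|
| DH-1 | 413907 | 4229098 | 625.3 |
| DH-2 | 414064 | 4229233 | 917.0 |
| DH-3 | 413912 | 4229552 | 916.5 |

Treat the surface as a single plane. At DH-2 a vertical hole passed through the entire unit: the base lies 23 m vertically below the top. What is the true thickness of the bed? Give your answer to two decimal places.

Two edge vectors: DH-1→DH-2 = (157, 135, 291.7), DH-1→DH-3 = (5, 454, 291.2).
Normal n = (DH-1→DH-2) × (DH-1→DH-3) = (-93119.8, -44259.9, 70603).
So ∂z/∂E = −n_x/n_z = 1.31892 and ∂z/∂N = −n_y/n_z = 0.62688.
|∇z| = √(a²+b²) = 1.46032, so dip δ = arctan(1.46032) = 55.60°.
True thickness = vertical thickness × cos δ = 23 × cos 55.60° = 13.00 m.

13.00 m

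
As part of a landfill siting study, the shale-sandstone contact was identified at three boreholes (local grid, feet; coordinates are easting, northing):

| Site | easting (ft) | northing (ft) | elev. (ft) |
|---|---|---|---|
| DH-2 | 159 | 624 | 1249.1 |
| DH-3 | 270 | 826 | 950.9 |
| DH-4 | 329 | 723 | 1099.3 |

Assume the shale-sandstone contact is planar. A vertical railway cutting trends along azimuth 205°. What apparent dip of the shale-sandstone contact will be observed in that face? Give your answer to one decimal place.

Let the plane be z = a·easting + b·northing + c.
DH-3−DH-2: 111a + 202b = −298.2;  DH-4−DH-2: 170a + 99b = −149.8.
Solving gives a = −0.03160, b = −1.45888.
Unit vector along 205° is (sin 205°, cos 205°) = (-0.4226, -0.9063).
Slope in that direction = a·(-0.4226) + b·(-0.9063) = 1.33554.
Apparent dip = arctan|1.33554| = 53.2° (true dip is 55.6°, so apparent ≤ true as expected).

53.2°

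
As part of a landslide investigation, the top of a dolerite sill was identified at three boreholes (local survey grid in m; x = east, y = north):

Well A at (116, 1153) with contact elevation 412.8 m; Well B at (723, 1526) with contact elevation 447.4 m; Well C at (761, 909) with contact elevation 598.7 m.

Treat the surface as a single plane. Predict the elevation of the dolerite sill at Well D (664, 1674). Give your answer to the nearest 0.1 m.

Let the plane be z = a·x + b·y + c.
Well B−Well A: 607a + 373b = 34.6;  Well C−Well A: 645a − 244b = 185.9.
Solving gives a = 0.200114, b = −0.232894.
Then c = 412.8 − a·116 − b·1153 = 658.11.
At (664, 1674): z = 132.9 − 389.9 + 658.11 = 401.1 m.

401.1 m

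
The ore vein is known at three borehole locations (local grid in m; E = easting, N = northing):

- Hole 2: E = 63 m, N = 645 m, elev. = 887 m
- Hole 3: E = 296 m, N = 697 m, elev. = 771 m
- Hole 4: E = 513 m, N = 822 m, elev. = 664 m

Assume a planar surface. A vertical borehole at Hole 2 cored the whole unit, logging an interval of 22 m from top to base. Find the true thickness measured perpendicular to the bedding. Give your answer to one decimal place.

19.7 m

Let the plane be z = a·E + b·N + c.
Hole 3−Hole 2: 233a + 52b = −116;  Hole 4−Hole 2: 450a + 177b = −223.
Solving gives a = −0.50087, b = 0.01351.
|∇z| = √(a²+b²) = 0.50105, so dip δ = arctan(0.50105) = 26.61°.
True thickness = vertical thickness × cos δ = 22 × cos 26.61° = 19.7 m.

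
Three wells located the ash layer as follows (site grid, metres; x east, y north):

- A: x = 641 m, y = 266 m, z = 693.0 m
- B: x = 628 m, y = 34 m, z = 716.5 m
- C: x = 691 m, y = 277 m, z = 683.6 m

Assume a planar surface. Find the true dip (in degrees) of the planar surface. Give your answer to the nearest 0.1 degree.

Two edge vectors: A→B = (-13, -232, 23.5), A→C = (50, 11, -9.4).
Normal n = (A→B) × (A→C) = (1922.3, 1052.8, 11457).
So ∂z/∂x = −n_x/n_z = −0.16778 and ∂z/∂y = −n_y/n_z = −0.09189.
Gradient magnitude |∇z| = √(a² + b²) = √(0.02815 + 0.00844) = 0.19130.
True dip = arctan(0.19130) = 10.8°, dipping toward ENE (azimuth ≈ 061°).

10.8°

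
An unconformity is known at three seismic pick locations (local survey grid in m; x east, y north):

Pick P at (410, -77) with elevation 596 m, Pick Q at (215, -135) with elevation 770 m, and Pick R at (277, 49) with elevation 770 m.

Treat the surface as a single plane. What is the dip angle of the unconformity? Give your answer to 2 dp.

Let the plane be z = a·x + b·y + c.
Pick Q−Pick P: −195a − 58b = 174;  Pick R−Pick P: −133a + 126b = 174.
Solving gives a = −0.99170, b = 0.33416.
Gradient magnitude |∇z| = √(a² + b²) = √(0.98347 + 0.11166) = 1.04648.
True dip = arctan(1.04648) = 46.30°, dipping toward ESE (azimuth ≈ 109°).

46.30°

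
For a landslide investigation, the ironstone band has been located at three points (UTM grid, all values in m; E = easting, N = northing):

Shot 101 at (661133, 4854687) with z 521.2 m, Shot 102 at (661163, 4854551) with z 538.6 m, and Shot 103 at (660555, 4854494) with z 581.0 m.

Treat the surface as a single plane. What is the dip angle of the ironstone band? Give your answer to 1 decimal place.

8.6°

Two edge vectors: Shot 101→Shot 102 = (30, -136, 17.4), Shot 101→Shot 103 = (-578, -193, 59.8).
Normal n = (Shot 101→Shot 102) × (Shot 101→Shot 103) = (-4774.6, -11851.2, -84398).
So ∂z/∂E = −n_x/n_z = −0.05657 and ∂z/∂N = −n_y/n_z = −0.14042.
Gradient magnitude |∇z| = √(a² + b²) = √(0.00320 + 0.01972) = 0.15139.
True dip = arctan(0.15139) = 8.6°, dipping toward NNE (azimuth ≈ 022°).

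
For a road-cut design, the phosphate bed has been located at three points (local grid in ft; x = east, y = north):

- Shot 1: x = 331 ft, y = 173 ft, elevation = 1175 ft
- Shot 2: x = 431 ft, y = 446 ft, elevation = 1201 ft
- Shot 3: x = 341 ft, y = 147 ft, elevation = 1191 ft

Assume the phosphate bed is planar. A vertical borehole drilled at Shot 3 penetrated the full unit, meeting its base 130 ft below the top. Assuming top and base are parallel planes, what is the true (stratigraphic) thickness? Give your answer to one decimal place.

Let the plane be z = a·x + b·y + c.
Shot 2−Shot 1: 100a + 273b = 26;  Shot 3−Shot 1: 10a − 26b = 16.
Solving gives a = 0.94634, b = −0.25141.
|∇z| = √(a²+b²) = 0.97917, so dip δ = arctan(0.97917) = 44.40°.
True thickness = vertical thickness × cos δ = 130 × cos 44.40° = 92.9 ft.

92.9 ft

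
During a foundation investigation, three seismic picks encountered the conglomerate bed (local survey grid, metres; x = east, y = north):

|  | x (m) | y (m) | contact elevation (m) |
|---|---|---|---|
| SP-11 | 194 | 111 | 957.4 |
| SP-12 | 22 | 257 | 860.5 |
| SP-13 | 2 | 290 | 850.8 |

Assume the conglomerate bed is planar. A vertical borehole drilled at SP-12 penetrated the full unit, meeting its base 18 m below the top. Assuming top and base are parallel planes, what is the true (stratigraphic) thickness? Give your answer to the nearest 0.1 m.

15.1 m

Two edge vectors: SP-11→SP-12 = (-172, 146, -96.9), SP-11→SP-13 = (-192, 179, -106.6).
Normal n = (SP-11→SP-12) × (SP-11→SP-13) = (1781.5, 269.6, -2756).
So ∂z/∂x = −n_x/n_z = 0.64641 and ∂z/∂y = −n_y/n_z = 0.09782.
|∇z| = √(a²+b²) = 0.65377, so dip δ = arctan(0.65377) = 33.18°.
True thickness = vertical thickness × cos δ = 18 × cos 33.18° = 15.1 m.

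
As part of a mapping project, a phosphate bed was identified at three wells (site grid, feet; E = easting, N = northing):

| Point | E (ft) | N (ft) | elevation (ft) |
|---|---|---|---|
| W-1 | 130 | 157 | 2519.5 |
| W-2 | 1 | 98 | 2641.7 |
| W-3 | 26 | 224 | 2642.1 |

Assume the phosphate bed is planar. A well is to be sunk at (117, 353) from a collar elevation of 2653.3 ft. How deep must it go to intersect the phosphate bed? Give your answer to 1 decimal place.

Two edge vectors: W-1→W-2 = (-129, -59, 122.2), W-1→W-3 = (-104, 67, 122.6).
Normal n = (W-1→W-2) × (W-1→W-3) = (-15420.8, 3106.6, -14779).
So ∂z/∂E = −n_x/n_z = −1.04343 and ∂z/∂N = −n_y/n_z = 0.21020.
Intercept c from W-1: 2519.5 + 135.65 − 33.00 = 2622.14.
At (117, 353): z_contact = −122.08 + 74.20 + 2622.14 = 2574.26 ft.
Depth below ground = 2653.3 − 2574.26 = 79.0 ft.

79.0 ft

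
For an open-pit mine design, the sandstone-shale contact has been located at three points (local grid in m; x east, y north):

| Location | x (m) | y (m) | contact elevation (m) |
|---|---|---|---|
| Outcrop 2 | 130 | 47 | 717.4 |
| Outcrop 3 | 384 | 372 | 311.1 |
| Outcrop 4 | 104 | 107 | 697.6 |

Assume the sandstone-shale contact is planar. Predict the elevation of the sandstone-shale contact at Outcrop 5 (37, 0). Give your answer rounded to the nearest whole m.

Let the plane be z = a·x + b·y + c.
Outcrop 3−Outcrop 2: 254a + 325b = −406.3;  Outcrop 4−Outcrop 2: −26a + 60b = −19.8.
Solving gives a = −0.75741, b = −0.65821.
Then c = 717.4 − a·130 − b·47 = 846.80.
At (37, 0): z = −28.0 + 0.0 + 846.80 = 818.8 m.

819 m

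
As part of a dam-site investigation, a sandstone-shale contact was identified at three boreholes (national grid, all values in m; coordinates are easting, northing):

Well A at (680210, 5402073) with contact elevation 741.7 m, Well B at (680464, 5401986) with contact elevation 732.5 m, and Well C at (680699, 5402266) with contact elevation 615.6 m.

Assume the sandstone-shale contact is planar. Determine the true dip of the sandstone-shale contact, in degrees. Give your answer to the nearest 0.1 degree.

Two edge vectors: Well A→Well B = (254, -87, -9.2), Well A→Well C = (489, 193, -126.1).
Normal n = (Well A→Well B) × (Well A→Well C) = (12746.3, 27530.6, 91565).
So ∂z/∂easting = −n_x/n_z = −0.13920 and ∂z/∂northing = −n_y/n_z = −0.30067.
Gradient magnitude |∇z| = √(a² + b²) = √(0.01938 + 0.09040) = 0.33133.
True dip = arctan(0.33133) = 18.3°, dipping toward NNE (azimuth ≈ 025°).

18.3°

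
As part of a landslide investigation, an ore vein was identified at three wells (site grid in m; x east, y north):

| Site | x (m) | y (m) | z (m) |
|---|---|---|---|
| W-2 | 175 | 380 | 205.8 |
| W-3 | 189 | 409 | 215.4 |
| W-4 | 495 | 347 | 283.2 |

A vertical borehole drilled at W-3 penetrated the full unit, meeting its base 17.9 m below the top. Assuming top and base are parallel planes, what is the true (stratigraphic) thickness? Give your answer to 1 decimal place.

17.0 m

Two edge vectors: W-2→W-3 = (14, 29, 9.6), W-2→W-4 = (320, -33, 77.4).
Normal n = (W-2→W-3) × (W-2→W-4) = (2561.4, 1988.4, -9742).
So ∂z/∂x = −n_x/n_z = 0.26292 and ∂z/∂y = −n_y/n_z = 0.20411.
|∇z| = √(a²+b²) = 0.33285, so dip δ = arctan(0.33285) = 18.41°.
True thickness = vertical thickness × cos δ = 17.9 × cos 18.41° = 17.0 m.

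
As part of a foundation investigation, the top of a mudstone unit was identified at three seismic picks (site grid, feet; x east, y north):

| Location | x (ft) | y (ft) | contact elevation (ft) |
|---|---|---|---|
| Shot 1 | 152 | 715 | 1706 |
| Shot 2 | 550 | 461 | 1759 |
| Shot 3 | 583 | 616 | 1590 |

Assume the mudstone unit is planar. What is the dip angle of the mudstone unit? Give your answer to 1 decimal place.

47.8°

Let the plane be z = a·x + b·y + c.
Shot 2−Shot 1: 398a − 254b = 53;  Shot 3−Shot 1: 431a − 99b = −116.
Solving gives a = −0.49536, b = −0.98486.
Gradient magnitude |∇z| = √(a² + b²) = √(0.24538 + 0.96995) = 1.10242.
True dip = arctan(1.10242) = 47.8°, dipping toward NNE (azimuth ≈ 027°).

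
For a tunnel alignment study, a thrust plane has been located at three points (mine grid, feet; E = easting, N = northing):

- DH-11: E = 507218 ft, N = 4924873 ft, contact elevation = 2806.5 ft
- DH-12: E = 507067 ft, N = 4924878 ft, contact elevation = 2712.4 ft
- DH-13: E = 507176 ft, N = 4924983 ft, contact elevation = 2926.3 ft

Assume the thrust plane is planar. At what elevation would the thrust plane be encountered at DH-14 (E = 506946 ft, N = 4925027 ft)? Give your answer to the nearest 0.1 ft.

2831.9 ft

Two edge vectors: DH-11→DH-12 = (-151, 5, -94.1), DH-11→DH-13 = (-42, 110, 119.8).
Normal n = (DH-11→DH-12) × (DH-11→DH-13) = (10950, 22042, -16400).
So ∂z/∂E = −n_x/n_z = 0.667682927 and ∂z/∂N = −n_y/n_z = 1.344024390.
Intercept c from DH-11: 2806.5 − 338660.80 − 6619149.43 = −6955003.73.
At (506946, 4925027): z = 338479.2 + 6619356.4 − 6955003.73 = 2831.9 ft.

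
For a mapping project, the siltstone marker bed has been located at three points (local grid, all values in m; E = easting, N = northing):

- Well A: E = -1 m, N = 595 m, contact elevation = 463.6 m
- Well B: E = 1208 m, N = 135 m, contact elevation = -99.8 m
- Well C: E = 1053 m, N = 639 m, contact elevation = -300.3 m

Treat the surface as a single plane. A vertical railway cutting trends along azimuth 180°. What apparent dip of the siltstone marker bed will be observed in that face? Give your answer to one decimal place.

31.5°

Two edge vectors: Well A→Well B = (1209, -460, -563.4), Well A→Well C = (1054, 44, -763.9).
Normal n = (Well A→Well B) × (Well A→Well C) = (376183.6, 329731.5, 538036).
So ∂z/∂E = −n_x/n_z = −0.69918 and ∂z/∂N = −n_y/n_z = −0.61284.
Unit vector along 180° is (sin 180°, cos 180°) = (0.0000, -1.0000).
Slope in that direction = a·(0.0000) + b·(-1.0000) = 0.61284.
Apparent dip = arctan|0.61284| = 31.5° (true dip is 42.9°, so apparent ≤ true as expected).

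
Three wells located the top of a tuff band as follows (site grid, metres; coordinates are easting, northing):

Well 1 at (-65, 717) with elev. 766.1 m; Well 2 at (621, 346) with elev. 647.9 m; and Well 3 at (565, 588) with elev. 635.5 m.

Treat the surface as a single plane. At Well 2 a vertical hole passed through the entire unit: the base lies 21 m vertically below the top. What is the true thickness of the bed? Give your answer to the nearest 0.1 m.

Let the plane be z = a·easting + b·northing + c.
Well 2−Well 1: 686a − 371b = −118.2;  Well 3−Well 1: 630a − 129b = −130.6.
Solving gives a = −0.22863, b = −0.10414.
|∇z| = √(a²+b²) = 0.25123, so dip δ = arctan(0.25123) = 14.10°.
True thickness = vertical thickness × cos δ = 21 × cos 14.10° = 20.4 m.

20.4 m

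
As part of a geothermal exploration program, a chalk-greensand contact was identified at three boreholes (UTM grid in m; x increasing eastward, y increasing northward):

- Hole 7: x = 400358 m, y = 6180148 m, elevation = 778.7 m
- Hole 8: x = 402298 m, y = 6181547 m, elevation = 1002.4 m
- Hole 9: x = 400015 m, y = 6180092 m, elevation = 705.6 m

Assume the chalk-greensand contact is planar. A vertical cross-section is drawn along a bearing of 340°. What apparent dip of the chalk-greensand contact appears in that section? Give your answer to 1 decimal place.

13.9°

Let the plane be z = a·x + b·y + c.
Hole 8−Hole 7: 1940a + 1399b = 223.7;  Hole 9−Hole 7: −343a − 56b = −73.1.
Solving gives a = 0.24174, b = −0.17533.
Unit vector along 340° is (sin 340°, cos 340°) = (-0.3420, 0.9397).
Slope in that direction = a·(-0.3420) + b·(0.9397) = −0.24744.
Apparent dip = arctan|0.24744| = 13.9° (true dip is 16.6°, so apparent ≤ true as expected).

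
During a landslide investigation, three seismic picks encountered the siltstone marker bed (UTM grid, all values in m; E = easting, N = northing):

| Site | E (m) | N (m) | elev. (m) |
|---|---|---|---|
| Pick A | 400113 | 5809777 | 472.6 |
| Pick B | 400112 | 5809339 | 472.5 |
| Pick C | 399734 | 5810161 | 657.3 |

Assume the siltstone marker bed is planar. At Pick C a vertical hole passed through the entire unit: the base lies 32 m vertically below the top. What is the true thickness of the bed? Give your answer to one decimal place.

Two edge vectors: Pick A→Pick B = (-1, -438, -0.1), Pick A→Pick C = (-379, 384, 184.7).
Normal n = (Pick A→Pick B) × (Pick A→Pick C) = (-80860.2, 222.6, -166386).
So ∂z/∂E = −n_x/n_z = −0.48598 and ∂z/∂N = −n_y/n_z = 0.00134.
|∇z| = √(a²+b²) = 0.48598, so dip δ = arctan(0.48598) = 25.92°.
True thickness = vertical thickness × cos δ = 32 × cos 25.92° = 28.8 m.

28.8 m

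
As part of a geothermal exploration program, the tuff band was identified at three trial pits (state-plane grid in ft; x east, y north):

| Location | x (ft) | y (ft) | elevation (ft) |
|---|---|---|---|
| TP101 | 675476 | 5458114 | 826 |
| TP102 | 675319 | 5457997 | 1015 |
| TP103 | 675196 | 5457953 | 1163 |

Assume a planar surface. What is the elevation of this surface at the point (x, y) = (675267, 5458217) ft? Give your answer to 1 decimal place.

Let the plane be z = a·x + b·y + c.
TP102−TP101: −157a − 117b = 189;  TP103−TP101: −280a − 161b = 337.
Solving gives a = −1.202726179, b = −0.001469999.
Then c = 826 − a·675476 − b·5458114 = 821262.09.
At (675267, 5458217): z = −812161.3 − 8023.6 + 821262.09 = 1077.2 ft.

1077.2 ft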